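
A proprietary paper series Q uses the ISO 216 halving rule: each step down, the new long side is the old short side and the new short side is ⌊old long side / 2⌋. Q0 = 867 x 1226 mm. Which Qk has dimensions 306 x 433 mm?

Q0: 867 × 1226 mm
Q1: 613 × 867 mm
Q2: 433 × 613 mm
Q3: 306 × 433 mm
Q4: 216 × 306 mm
→ matches Q3.

Q3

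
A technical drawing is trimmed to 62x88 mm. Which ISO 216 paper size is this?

Aspect ratio 88/62 ≈ 1.419 — close to the ISO √2 ≈ 1.414.
In the B-series (B0 = 1000 × 1414 mm): B8 = 62 × 88 mm.

B8 (62 × 88 mm)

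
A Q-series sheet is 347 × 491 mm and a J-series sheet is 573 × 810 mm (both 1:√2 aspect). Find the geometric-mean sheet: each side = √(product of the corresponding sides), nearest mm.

446 × 631 mm

Short side: √(347 · 573) = √198831 ≈ 445.9 → 446 mm
Long side: √(491 · 810) = √397710 ≈ 630.6 → 631 mm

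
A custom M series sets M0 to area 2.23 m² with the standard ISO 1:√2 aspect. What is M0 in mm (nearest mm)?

1256 × 1776 mm

Let the short side be w mm. Then w · w√2 = 2.23 m² = 2,230,000 mm².
w² = 2,230,000/√2, so w ≈ 1255.7 mm; long side = w√2 ≈ 1775.9 mm.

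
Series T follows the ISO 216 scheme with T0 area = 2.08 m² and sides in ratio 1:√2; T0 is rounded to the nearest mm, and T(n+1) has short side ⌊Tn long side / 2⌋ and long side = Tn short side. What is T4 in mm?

Let T0's short side be w mm. w · w√2 = 2.08 m² = 2,080,000 mm², so w ≈ 1212.8 mm and w√2 ≈ 1715.1 mm → T0 = 1213 × 1715 mm.
T1: ⌊1715/2⌋ × 1213 = 857 × 1213 mm
T2: ⌊1213/2⌋ × 857 = 606 × 857 mm
T3: ⌊857/2⌋ × 606 = 428 × 606 mm
T4: ⌊606/2⌋ × 428 = 303 × 428 mm

303 × 428 mm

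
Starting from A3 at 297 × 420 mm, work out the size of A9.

A4: ⌊420/2⌋ × 297 = 210 × 297 mm
A5: ⌊297/2⌋ × 210 = 148 × 210 mm
A6: ⌊210/2⌋ × 148 = 105 × 148 mm
A7: ⌊148/2⌋ × 105 = 74 × 105 mm
A8: ⌊105/2⌋ × 74 = 52 × 74 mm
A9: ⌊74/2⌋ × 52 = 37 × 52 mm

37 × 52 mm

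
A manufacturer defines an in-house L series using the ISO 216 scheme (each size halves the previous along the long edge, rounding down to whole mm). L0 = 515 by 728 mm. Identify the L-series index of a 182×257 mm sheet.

L3

L0: 515 × 728 mm
L1: 364 × 515 mm
L2: 257 × 364 mm
L3: 182 × 257 mm
L4: 128 × 182 mm
→ matches L3.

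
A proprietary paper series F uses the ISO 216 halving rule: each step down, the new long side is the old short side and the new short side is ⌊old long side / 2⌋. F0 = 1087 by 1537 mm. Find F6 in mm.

135 × 192 mm

F1 = 768 × 1087 mm (from F0 by 1 halving).
F2: ⌊1087/2⌋ × 768 = 543 × 768 mm
F3: ⌊768/2⌋ × 543 = 384 × 543 mm
F4: ⌊543/2⌋ × 384 = 271 × 384 mm
F5: ⌊384/2⌋ × 271 = 192 × 271 mm
F6: ⌊271/2⌋ × 192 = 135 × 192 mm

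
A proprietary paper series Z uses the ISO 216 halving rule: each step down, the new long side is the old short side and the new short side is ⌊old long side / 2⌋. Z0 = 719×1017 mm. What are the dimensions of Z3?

Z1: ⌊1017/2⌋ × 719 = 508 × 719 mm
Z2: ⌊719/2⌋ × 508 = 359 × 508 mm
Z3: ⌊508/2⌋ × 359 = 254 × 359 mm

254 × 359 mm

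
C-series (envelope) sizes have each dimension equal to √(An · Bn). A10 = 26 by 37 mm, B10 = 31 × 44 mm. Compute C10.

28 × 40 mm

Short side: √(26 · 31) = √806 ≈ 28.4 → 28 mm
Long side: √(37 · 44) = √1628 ≈ 40.3 → 40 mm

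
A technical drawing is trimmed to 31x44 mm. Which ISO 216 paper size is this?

Aspect ratio 44/31 ≈ 1.419 — close to the ISO √2 ≈ 1.414.
In the B-series (B0 = 1000 × 1414 mm): B10 = 31 × 44 mm.

B10 (31 × 44 mm)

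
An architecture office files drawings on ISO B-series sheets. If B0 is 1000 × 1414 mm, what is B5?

B1: ⌊1414/2⌋ × 1000 = 707 × 1000 mm
B2: ⌊1000/2⌋ × 707 = 500 × 707 mm
B3: ⌊707/2⌋ × 500 = 353 × 500 mm
B4: ⌊500/2⌋ × 353 = 250 × 353 mm
B5: ⌊353/2⌋ × 250 = 176 × 250 mm

176 × 250 mm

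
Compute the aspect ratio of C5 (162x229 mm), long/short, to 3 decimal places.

229 / 162 = 1.414
Matches √2 ≈ 1.414 — the ISO 216 defining ratio.

1.414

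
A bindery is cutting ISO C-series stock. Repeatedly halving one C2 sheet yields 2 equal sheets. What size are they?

C3

2 = 2^1, so 1 halving step.
C2 → C3 → … → C3 after 1 step.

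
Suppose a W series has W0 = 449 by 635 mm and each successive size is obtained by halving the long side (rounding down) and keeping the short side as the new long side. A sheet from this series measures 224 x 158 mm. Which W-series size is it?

W0: 449 × 635 mm
W1: 317 × 449 mm
W2: 224 × 317 mm
W3: 158 × 224 mm
W4: 112 × 158 mm
→ matches W3.

W3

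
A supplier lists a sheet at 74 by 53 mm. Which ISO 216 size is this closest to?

A8 (52 × 74 mm)

Aspect ratio 74/53 ≈ 1.396 (ISO target is √2 ≈ 1.414).
In the A-series (A0 area = 1 m²): A8 = 52 × 74 mm.
Off by 1 mm total — nearest standard size.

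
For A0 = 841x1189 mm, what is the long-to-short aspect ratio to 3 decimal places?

1.414

1189 / 841 = 1.414
Matches √2 ≈ 1.414 — the ISO 216 defining ratio.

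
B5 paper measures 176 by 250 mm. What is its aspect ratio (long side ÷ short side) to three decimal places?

250 / 176 = 1.420
ISO 216 targets √2 ≈ 1.414; the +0.006 deviation is from mm rounding.

1.420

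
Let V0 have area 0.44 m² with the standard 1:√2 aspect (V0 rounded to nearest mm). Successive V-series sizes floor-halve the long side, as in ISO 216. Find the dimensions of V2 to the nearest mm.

Let V0's short side be w mm. w · w√2 = 0.44 m² = 440,000 mm², so w ≈ 557.8 mm and w√2 ≈ 788.8 mm → V0 = 558 × 789 mm.
V1: ⌊789/2⌋ × 558 = 394 × 558 mm
V2: ⌊558/2⌋ × 394 = 279 × 394 mm

279 × 394 mm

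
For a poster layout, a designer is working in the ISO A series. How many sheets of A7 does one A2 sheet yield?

32

Each ISO step halves the sheet: 1 × A2 → 2 × A3 → 4 × A4 → 8 × A5 → …
From A2 to A7 is 5 halving steps: 2^5 = 32.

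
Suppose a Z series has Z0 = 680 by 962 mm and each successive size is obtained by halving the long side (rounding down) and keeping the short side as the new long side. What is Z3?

Z1: ⌊962/2⌋ × 680 = 481 × 680 mm
Z2: ⌊680/2⌋ × 481 = 340 × 481 mm
Z3: ⌊481/2⌋ × 340 = 240 × 340 mm

240 × 340 mm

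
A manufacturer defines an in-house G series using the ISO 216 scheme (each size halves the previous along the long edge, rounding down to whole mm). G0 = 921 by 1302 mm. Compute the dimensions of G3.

325 × 460 mm

G1: ⌊1302/2⌋ × 921 = 651 × 921 mm
G2: ⌊921/2⌋ × 651 = 460 × 651 mm
G3: ⌊651/2⌋ × 460 = 325 × 460 mm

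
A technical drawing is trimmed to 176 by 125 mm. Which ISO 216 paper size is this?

Aspect ratio 176/125 ≈ 1.408 — close to the ISO √2 ≈ 1.414.
In the B-series (B0 = 1000 × 1414 mm): B6 = 125 × 176 mm.

B6 (125 × 176 mm)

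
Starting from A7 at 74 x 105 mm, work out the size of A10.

A8: ⌊105/2⌋ × 74 = 52 × 74 mm
A9: ⌊74/2⌋ × 52 = 37 × 52 mm
A10: ⌊52/2⌋ × 37 = 26 × 37 mm

26 × 37 mm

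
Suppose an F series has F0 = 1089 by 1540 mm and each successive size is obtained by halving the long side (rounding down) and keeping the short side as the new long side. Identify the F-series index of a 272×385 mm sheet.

F0: 1089 × 1540 mm
F1: 770 × 1089 mm
F2: 544 × 770 mm
F3: 385 × 544 mm
F4: 272 × 385 mm
F5: 192 × 272 mm
→ matches F4.

F4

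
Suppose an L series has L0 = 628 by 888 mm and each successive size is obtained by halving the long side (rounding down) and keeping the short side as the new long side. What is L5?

111 × 157 mm

L1: ⌊888/2⌋ × 628 = 444 × 628 mm
L2: ⌊628/2⌋ × 444 = 314 × 444 mm
L3: ⌊444/2⌋ × 314 = 222 × 314 mm
L4: ⌊314/2⌋ × 222 = 157 × 222 mm
L5: ⌊222/2⌋ × 157 = 111 × 157 mm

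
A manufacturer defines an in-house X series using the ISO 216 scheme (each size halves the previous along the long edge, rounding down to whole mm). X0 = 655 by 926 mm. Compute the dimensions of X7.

X1 = 463 × 655 mm (from X0 by 1 halving).
X2: ⌊655/2⌋ × 463 = 327 × 463 mm
X3: ⌊463/2⌋ × 327 = 231 × 327 mm
X4: ⌊327/2⌋ × 231 = 163 × 231 mm
X5: ⌊231/2⌋ × 163 = 115 × 163 mm
X6: ⌊163/2⌋ × 115 = 81 × 115 mm
X7: ⌊115/2⌋ × 81 = 57 × 81 mm

57 × 81 mm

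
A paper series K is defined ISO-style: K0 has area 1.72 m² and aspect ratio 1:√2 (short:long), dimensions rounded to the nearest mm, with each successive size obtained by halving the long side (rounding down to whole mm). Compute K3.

Let K0's short side be w mm. w · w√2 = 1.72 m² = 1,720,000 mm², so w ≈ 1102.8 mm and w√2 ≈ 1559.6 mm → K0 = 1103 × 1560 mm.
K1: ⌊1560/2⌋ × 1103 = 780 × 1103 mm
K2: ⌊1103/2⌋ × 780 = 551 × 780 mm
K3: ⌊780/2⌋ × 551 = 390 × 551 mm

390 × 551 mm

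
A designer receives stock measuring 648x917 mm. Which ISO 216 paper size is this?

Aspect ratio 917/648 ≈ 1.415 — close to the ISO √2 ≈ 1.414.
In the C-series (envelope sizes, between A and B): C1 = 648 × 917 mm.

C1 (648 × 917 mm)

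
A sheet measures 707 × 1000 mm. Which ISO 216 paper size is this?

Aspect ratio 1000/707 ≈ 1.414 — close to the ISO √2 ≈ 1.414.
In the B-series (B0 = 1000 × 1414 mm): B1 = 707 × 1000 mm.

B1 (707 × 1000 mm)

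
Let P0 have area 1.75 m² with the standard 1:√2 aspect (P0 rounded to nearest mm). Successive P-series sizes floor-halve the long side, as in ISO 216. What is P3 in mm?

Let P0's short side be w mm. w · w√2 = 1.75 m² = 1,750,000 mm², so w ≈ 1112.4 mm and w√2 ≈ 1573.2 mm → P0 = 1112 × 1573 mm.
P1: ⌊1573/2⌋ × 1112 = 786 × 1112 mm
P2: ⌊1112/2⌋ × 786 = 556 × 786 mm
P3: ⌊786/2⌋ × 556 = 393 × 556 mm

393 × 556 mm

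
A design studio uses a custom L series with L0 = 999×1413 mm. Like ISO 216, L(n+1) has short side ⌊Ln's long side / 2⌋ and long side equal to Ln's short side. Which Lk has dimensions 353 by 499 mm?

L3

L0: 999 × 1413 mm
L1: 706 × 999 mm
L2: 499 × 706 mm
L3: 353 × 499 mm
L4: 249 × 353 mm
→ matches L3.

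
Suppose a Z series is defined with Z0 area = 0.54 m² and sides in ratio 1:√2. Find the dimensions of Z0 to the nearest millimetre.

618 × 874 mm

Let the short side be w mm. Then w · w√2 = 0.54 m² = 540,000 mm².
w² = 540,000/√2, so w ≈ 617.9 mm; long side = w√2 ≈ 873.9 mm.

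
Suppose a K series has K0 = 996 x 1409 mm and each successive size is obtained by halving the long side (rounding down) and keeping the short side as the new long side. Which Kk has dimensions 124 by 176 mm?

K6

K0: 996 × 1409 mm
K1: 704 × 996 mm
K2: 498 × 704 mm
K3: 352 × 498 mm
K4: 249 × 352 mm
K5: 176 × 249 mm
K6: 124 × 176 mm
K7: 88 × 124 mm
→ matches K6.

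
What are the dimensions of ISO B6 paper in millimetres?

B0 = 1000 × 1414 mm (B0 has a 1000 mm short side, aspect 1:√2).
B1: ⌊1414/2⌋ × 1000 = 707 × 1000 mm
B2: ⌊1000/2⌋ × 707 = 500 × 707 mm
B3: ⌊707/2⌋ × 500 = 353 × 500 mm
B4: ⌊500/2⌋ × 353 = 250 × 353 mm
B5: ⌊353/2⌋ × 250 = 176 × 250 mm
B6: ⌊250/2⌋ × 176 = 125 × 176 mm

125 × 176 mm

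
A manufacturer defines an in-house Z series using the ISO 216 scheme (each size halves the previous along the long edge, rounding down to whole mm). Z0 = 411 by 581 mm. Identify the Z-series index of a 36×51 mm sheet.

Z0: 411 × 581 mm
Z1: 290 × 411 mm
Z2: 205 × 290 mm
Z3: 145 × 205 mm
Z4: 102 × 145 mm
Z5: 72 × 102 mm
Z6: 51 × 72 mm
Z7: 36 × 51 mm
Z8: 25 × 36 mm
→ matches Z7.

Z7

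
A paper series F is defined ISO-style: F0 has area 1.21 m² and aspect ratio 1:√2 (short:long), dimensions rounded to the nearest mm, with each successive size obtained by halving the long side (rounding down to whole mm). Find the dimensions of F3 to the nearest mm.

327 × 462 mm

Let F0's short side be w mm. w · w√2 = 1.21 m² = 1,210,000 mm², so w ≈ 925.0 mm and w√2 ≈ 1308.1 mm → F0 = 925 × 1308 mm.
F1: ⌊1308/2⌋ × 925 = 654 × 925 mm
F2: ⌊925/2⌋ × 654 = 462 × 654 mm
F3: ⌊654/2⌋ × 462 = 327 × 462 mm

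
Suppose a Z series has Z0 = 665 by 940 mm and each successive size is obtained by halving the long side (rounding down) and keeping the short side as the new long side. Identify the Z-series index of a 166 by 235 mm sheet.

Z4

Z0: 665 × 940 mm
Z1: 470 × 665 mm
Z2: 332 × 470 mm
Z3: 235 × 332 mm
Z4: 166 × 235 mm
Z5: 117 × 166 mm
→ matches Z4.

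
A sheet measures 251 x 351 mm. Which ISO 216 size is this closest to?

B4 (250 × 353 mm)

Aspect ratio 351/251 ≈ 1.398 (ISO target is √2 ≈ 1.414).
In the B-series (B0 = 1000 × 1414 mm): B4 = 250 × 353 mm.
Off by 3 mm total — nearest standard size.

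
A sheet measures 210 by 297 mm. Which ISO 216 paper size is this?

A4 (210 × 297 mm)

Aspect ratio 297/210 ≈ 1.414 — close to the ISO √2 ≈ 1.414.
In the A-series (A0 area = 1 m²): A4 = 210 × 297 mm.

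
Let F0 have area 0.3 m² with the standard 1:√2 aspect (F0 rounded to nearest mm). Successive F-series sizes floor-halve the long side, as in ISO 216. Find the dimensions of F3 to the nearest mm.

162 × 230 mm

Let F0's short side be w mm. w · w√2 = 0.3 m² = 300,000 mm², so w ≈ 460.6 mm and w√2 ≈ 651.4 mm → F0 = 461 × 651 mm.
F1: ⌊651/2⌋ × 461 = 325 × 461 mm
F2: ⌊461/2⌋ × 325 = 230 × 325 mm
F3: ⌊325/2⌋ × 230 = 162 × 230 mm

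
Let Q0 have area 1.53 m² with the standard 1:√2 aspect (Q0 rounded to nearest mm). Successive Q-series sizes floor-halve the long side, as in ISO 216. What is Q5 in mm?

183 × 260 mm

Let Q0's short side be w mm. w · w√2 = 1.53 m² = 1,530,000 mm², so w ≈ 1040.1 mm and w√2 ≈ 1471.0 mm → Q0 = 1040 × 1471 mm.
Q1: ⌊1471/2⌋ × 1040 = 735 × 1040 mm
Q2: ⌊1040/2⌋ × 735 = 520 × 735 mm
Q3: ⌊735/2⌋ × 520 = 367 × 520 mm
Q4: ⌊520/2⌋ × 367 = 260 × 367 mm
Q5: ⌊367/2⌋ × 260 = 183 × 260 mm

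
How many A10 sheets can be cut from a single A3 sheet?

Each ISO step halves the sheet: 1 × A3 → 2 × A4 → 4 × A5 → 8 × A6 → …
From A3 to A10 is 7 halving steps: 2^7 = 128.

128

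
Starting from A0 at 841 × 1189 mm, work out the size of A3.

297 × 420 mm

A1: ⌊1189/2⌋ × 841 = 594 × 841 mm
A2: ⌊841/2⌋ × 594 = 420 × 594 mm
A3: ⌊594/2⌋ × 420 = 297 × 420 mm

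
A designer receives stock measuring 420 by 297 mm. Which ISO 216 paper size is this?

Aspect ratio 420/297 ≈ 1.414 — close to the ISO √2 ≈ 1.414.
In the A-series (A0 area = 1 m²): A3 = 297 × 420 mm.

A3 (297 × 420 mm)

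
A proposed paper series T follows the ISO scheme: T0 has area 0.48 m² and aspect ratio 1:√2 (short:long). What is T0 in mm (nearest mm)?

Let the short side be w mm. Then w · w√2 = 0.48 m² = 480,000 mm².
w² = 480,000/√2, so w ≈ 582.6 mm; long side = w√2 ≈ 823.9 mm.

583 × 824 mm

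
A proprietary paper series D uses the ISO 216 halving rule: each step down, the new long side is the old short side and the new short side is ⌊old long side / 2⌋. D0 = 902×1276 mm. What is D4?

D1: ⌊1276/2⌋ × 902 = 638 × 902 mm
D2: ⌊902/2⌋ × 638 = 451 × 638 mm
D3: ⌊638/2⌋ × 451 = 319 × 451 mm
D4: ⌊451/2⌋ × 319 = 225 × 319 mm

225 × 319 mm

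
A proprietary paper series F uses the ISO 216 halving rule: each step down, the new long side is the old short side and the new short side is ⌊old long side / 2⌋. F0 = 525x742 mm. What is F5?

F1: ⌊742/2⌋ × 525 = 371 × 525 mm
F2: ⌊525/2⌋ × 371 = 262 × 371 mm
F3: ⌊371/2⌋ × 262 = 185 × 262 mm
F4: ⌊262/2⌋ × 185 = 131 × 185 mm
F5: ⌊185/2⌋ × 131 = 92 × 131 mm

92 × 131 mm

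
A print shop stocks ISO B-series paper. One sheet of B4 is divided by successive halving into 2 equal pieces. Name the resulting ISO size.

B5

2 = 2^1, so 1 halving step.
B4 → B5 → … → B5 after 1 step.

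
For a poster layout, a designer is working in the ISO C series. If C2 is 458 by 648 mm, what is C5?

162 × 229 mm

C3: ⌊648/2⌋ × 458 = 324 × 458 mm
C4: ⌊458/2⌋ × 324 = 229 × 324 mm
C5: ⌊324/2⌋ × 229 = 162 × 229 mm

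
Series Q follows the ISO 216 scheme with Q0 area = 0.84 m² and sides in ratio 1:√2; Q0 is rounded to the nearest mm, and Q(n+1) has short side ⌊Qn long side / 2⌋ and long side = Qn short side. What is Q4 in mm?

192 × 272 mm

Let Q0's short side be w mm. w · w√2 = 0.84 m² = 840,000 mm², so w ≈ 770.7 mm and w√2 ≈ 1089.9 mm → Q0 = 771 × 1090 mm.
Q1: ⌊1090/2⌋ × 771 = 545 × 771 mm
Q2: ⌊771/2⌋ × 545 = 385 × 545 mm
Q3: ⌊545/2⌋ × 385 = 272 × 385 mm
Q4: ⌊385/2⌋ × 272 = 192 × 272 mm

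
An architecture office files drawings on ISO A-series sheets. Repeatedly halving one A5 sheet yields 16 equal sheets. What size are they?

16 = 2^4, so 4 halving steps.
A5 → A6 → … → A9 after 4 steps.

A9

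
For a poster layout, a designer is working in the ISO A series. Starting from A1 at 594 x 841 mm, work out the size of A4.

210 × 297 mm

A2: ⌊841/2⌋ × 594 = 420 × 594 mm
A3: ⌊594/2⌋ × 420 = 297 × 420 mm
A4: ⌊420/2⌋ × 297 = 210 × 297 mm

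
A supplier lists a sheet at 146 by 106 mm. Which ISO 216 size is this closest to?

Aspect ratio 146/106 ≈ 1.377 (ISO target is √2 ≈ 1.414).
In the A-series (A0 area = 1 m²): A6 = 105 × 148 mm.
Off by 3 mm total — nearest standard size.

A6 (105 × 148 mm)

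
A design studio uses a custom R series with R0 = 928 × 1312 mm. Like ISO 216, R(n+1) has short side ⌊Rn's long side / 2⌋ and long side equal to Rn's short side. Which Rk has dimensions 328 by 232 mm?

R0: 928 × 1312 mm
R1: 656 × 928 mm
R2: 464 × 656 mm
R3: 328 × 464 mm
R4: 232 × 328 mm
R5: 164 × 232 mm
→ matches R4.

R4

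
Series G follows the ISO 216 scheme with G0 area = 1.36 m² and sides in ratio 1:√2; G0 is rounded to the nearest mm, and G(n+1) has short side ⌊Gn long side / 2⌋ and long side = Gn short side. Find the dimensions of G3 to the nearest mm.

Let G0's short side be w mm. w · w√2 = 1.36 m² = 1,360,000 mm², so w ≈ 980.6 mm and w√2 ≈ 1386.8 mm → G0 = 981 × 1387 mm.
G1: ⌊1387/2⌋ × 981 = 693 × 981 mm
G2: ⌊981/2⌋ × 693 = 490 × 693 mm
G3: ⌊693/2⌋ × 490 = 346 × 490 mm

346 × 490 mm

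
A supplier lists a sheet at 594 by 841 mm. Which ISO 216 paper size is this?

A1 (594 × 841 mm)

Aspect ratio 841/594 ≈ 1.416 — close to the ISO √2 ≈ 1.414.
In the A-series (A0 area = 1 m²): A1 = 594 × 841 mm.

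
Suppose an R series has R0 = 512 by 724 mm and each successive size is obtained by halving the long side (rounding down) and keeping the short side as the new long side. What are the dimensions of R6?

R1 = 362 × 512 mm (from R0 by 1 halving).
R2: ⌊512/2⌋ × 362 = 256 × 362 mm
R3: ⌊362/2⌋ × 256 = 181 × 256 mm
R4: ⌊256/2⌋ × 181 = 128 × 181 mm
R5: ⌊181/2⌋ × 128 = 90 × 128 mm
R6: ⌊128/2⌋ × 90 = 64 × 90 mm

64 × 90 mm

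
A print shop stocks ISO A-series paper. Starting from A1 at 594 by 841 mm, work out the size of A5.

A2: ⌊841/2⌋ × 594 = 420 × 594 mm
A3: ⌊594/2⌋ × 420 = 297 × 420 mm
A4: ⌊420/2⌋ × 297 = 210 × 297 mm
A5: ⌊297/2⌋ × 210 = 148 × 210 mm

148 × 210 mm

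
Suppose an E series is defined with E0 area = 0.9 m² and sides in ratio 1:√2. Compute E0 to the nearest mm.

798 × 1128 mm

Let the short side be w mm. Then w · w√2 = 0.9 m² = 900,000 mm².
w² = 900,000/√2, so w ≈ 797.7 mm; long side = w√2 ≈ 1128.2 mm.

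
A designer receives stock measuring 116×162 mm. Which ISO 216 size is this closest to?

C6 (114 × 162 mm)

Aspect ratio 162/116 ≈ 1.397 (ISO target is √2 ≈ 1.414).
In the C-series (envelope sizes, between A and B): C6 = 114 × 162 mm.
Off by 2 mm total — nearest standard size.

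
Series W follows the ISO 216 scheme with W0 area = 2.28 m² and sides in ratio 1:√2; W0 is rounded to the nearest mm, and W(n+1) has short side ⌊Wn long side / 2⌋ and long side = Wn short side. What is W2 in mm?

Let W0's short side be w mm. w · w√2 = 2.28 m² = 2,280,000 mm², so w ≈ 1269.7 mm and w√2 ≈ 1795.7 mm → W0 = 1270 × 1796 mm.
W1: ⌊1796/2⌋ × 1270 = 898 × 1270 mm
W2: ⌊1270/2⌋ × 898 = 635 × 898 mm

635 × 898 mm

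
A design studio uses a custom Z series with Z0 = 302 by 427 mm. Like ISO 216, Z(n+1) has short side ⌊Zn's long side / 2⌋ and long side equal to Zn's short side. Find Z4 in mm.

75 × 106 mm

Z1: ⌊427/2⌋ × 302 = 213 × 302 mm
Z2: ⌊302/2⌋ × 213 = 151 × 213 mm
Z3: ⌊213/2⌋ × 151 = 106 × 151 mm
Z4: ⌊151/2⌋ × 106 = 75 × 106 mm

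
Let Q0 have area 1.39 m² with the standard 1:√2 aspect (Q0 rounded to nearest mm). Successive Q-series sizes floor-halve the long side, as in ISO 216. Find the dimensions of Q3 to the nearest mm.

350 × 495 mm

Let Q0's short side be w mm. w · w√2 = 1.39 m² = 1,390,000 mm², so w ≈ 991.4 mm and w√2 ≈ 1402.1 mm → Q0 = 991 × 1402 mm.
Q1: ⌊1402/2⌋ × 991 = 701 × 991 mm
Q2: ⌊991/2⌋ × 701 = 495 × 701 mm
Q3: ⌊701/2⌋ × 495 = 350 × 495 mm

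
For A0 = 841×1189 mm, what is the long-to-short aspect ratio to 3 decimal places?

1.414

1189 / 841 = 1.414
Matches √2 ≈ 1.414 — the ISO 216 defining ratio.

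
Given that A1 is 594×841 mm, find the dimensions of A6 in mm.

A2: ⌊841/2⌋ × 594 = 420 × 594 mm
A3: ⌊594/2⌋ × 420 = 297 × 420 mm
A4: ⌊420/2⌋ × 297 = 210 × 297 mm
A5: ⌊297/2⌋ × 210 = 148 × 210 mm
A6: ⌊210/2⌋ × 148 = 105 × 148 mm

105 × 148 mm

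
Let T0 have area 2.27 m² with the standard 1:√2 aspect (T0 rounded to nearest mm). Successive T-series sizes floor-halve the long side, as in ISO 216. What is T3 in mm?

Let T0's short side be w mm. w · w√2 = 2.27 m² = 2,270,000 mm², so w ≈ 1266.9 mm and w√2 ≈ 1791.7 mm → T0 = 1267 × 1792 mm.
T1: ⌊1792/2⌋ × 1267 = 896 × 1267 mm
T2: ⌊1267/2⌋ × 896 = 633 × 896 mm
T3: ⌊896/2⌋ × 633 = 448 × 633 mm

448 × 633 mm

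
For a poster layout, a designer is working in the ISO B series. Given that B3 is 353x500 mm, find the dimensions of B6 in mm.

B4: ⌊500/2⌋ × 353 = 250 × 353 mm
B5: ⌊353/2⌋ × 250 = 176 × 250 mm
B6: ⌊250/2⌋ × 176 = 125 × 176 mm

125 × 176 mm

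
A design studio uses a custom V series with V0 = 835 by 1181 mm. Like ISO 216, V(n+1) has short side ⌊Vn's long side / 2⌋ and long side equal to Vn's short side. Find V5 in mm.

V1: ⌊1181/2⌋ × 835 = 590 × 835 mm
V2: ⌊835/2⌋ × 590 = 417 × 590 mm
V3: ⌊590/2⌋ × 417 = 295 × 417 mm
V4: ⌊417/2⌋ × 295 = 208 × 295 mm
V5: ⌊295/2⌋ × 208 = 147 × 208 mm

147 × 208 mm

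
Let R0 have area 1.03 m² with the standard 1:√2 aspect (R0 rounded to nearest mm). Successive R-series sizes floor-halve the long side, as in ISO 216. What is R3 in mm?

301 × 426 mm

Let R0's short side be w mm. w · w√2 = 1.03 m² = 1,030,000 mm², so w ≈ 853.4 mm and w√2 ≈ 1206.9 mm → R0 = 853 × 1207 mm.
R1: ⌊1207/2⌋ × 853 = 603 × 853 mm
R2: ⌊853/2⌋ × 603 = 426 × 603 mm
R3: ⌊603/2⌋ × 426 = 301 × 426 mm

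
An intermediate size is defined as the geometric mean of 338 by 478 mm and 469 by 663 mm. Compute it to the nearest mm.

398 × 563 mm

Short side: √(338 · 469) = √158522 ≈ 398.1 → 398 mm
Long side: √(478 · 663) = √316914 ≈ 563.0 → 563 mm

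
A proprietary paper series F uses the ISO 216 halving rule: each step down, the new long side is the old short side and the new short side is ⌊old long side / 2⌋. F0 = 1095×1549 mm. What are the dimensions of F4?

273 × 387 mm

F1: ⌊1549/2⌋ × 1095 = 774 × 1095 mm
F2: ⌊1095/2⌋ × 774 = 547 × 774 mm
F3: ⌊774/2⌋ × 547 = 387 × 547 mm
F4: ⌊547/2⌋ × 387 = 273 × 387 mm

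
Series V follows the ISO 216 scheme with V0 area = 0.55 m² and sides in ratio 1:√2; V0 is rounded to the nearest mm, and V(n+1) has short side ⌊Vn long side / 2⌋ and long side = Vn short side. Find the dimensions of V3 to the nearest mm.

220 × 312 mm

Let V0's short side be w mm. w · w√2 = 0.55 m² = 550,000 mm², so w ≈ 623.6 mm and w√2 ≈ 881.9 mm → V0 = 624 × 882 mm.
V1: ⌊882/2⌋ × 624 = 441 × 624 mm
V2: ⌊624/2⌋ × 441 = 312 × 441 mm
V3: ⌊441/2⌋ × 312 = 220 × 312 mm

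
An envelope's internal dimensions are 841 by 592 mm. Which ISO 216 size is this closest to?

A1 (594 × 841 mm)

Aspect ratio 841/592 ≈ 1.421 — close to the ISO √2 ≈ 1.414.
In the A-series (A0 area = 1 m²): A1 = 594 × 841 mm.
Off by 2 mm total — nearest standard size.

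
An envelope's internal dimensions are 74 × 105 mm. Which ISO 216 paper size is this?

A7 (74 × 105 mm)

Aspect ratio 105/74 ≈ 1.419 — close to the ISO √2 ≈ 1.414.
In the A-series (A0 area = 1 m²): A7 = 74 × 105 mm.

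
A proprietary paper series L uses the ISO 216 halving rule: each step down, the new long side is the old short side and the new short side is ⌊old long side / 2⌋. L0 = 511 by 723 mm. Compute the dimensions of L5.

L1 = 361 × 511 mm (from L0 by 1 halving).
L2: ⌊511/2⌋ × 361 = 255 × 361 mm
L3: ⌊361/2⌋ × 255 = 180 × 255 mm
L4: ⌊255/2⌋ × 180 = 127 × 180 mm
L5: ⌊180/2⌋ × 127 = 90 × 127 mm

90 × 127 mm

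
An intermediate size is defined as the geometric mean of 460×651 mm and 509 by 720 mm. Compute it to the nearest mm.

Short side: √(460 · 509) = √234140 ≈ 483.9 → 484 mm
Long side: √(651 · 720) = √468720 ≈ 684.6 → 685 mm

484 × 685 mm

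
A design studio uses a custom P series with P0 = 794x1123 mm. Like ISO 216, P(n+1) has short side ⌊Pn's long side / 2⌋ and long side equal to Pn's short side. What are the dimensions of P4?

P1: ⌊1123/2⌋ × 794 = 561 × 794 mm
P2: ⌊794/2⌋ × 561 = 397 × 561 mm
P3: ⌊561/2⌋ × 397 = 280 × 397 mm
P4: ⌊397/2⌋ × 280 = 198 × 280 mm

198 × 280 mm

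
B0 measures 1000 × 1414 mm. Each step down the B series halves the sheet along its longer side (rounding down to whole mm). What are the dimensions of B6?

125 × 176 mm

B1: ⌊1414/2⌋ × 1000 = 707 × 1000 mm
B2: ⌊1000/2⌋ × 707 = 500 × 707 mm
B3: ⌊707/2⌋ × 500 = 353 × 500 mm
B4: ⌊500/2⌋ × 353 = 250 × 353 mm
B5: ⌊353/2⌋ × 250 = 176 × 250 mm
B6: ⌊250/2⌋ × 176 = 125 × 176 mm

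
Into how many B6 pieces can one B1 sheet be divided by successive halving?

32

Each ISO step halves the sheet: 1 × B1 → 2 × B2 → 4 × B3 → 8 × B4 → …
From B1 to B6 is 5 halving steps: 2^5 = 32.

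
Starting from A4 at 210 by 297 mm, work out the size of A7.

74 × 105 mm

A5: ⌊297/2⌋ × 210 = 148 × 210 mm
A6: ⌊210/2⌋ × 148 = 105 × 148 mm
A7: ⌊148/2⌋ × 105 = 74 × 105 mm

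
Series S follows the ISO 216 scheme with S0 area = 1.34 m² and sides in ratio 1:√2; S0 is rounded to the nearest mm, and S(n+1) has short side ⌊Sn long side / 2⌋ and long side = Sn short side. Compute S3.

Let S0's short side be w mm. w · w√2 = 1.34 m² = 1,340,000 mm², so w ≈ 973.4 mm and w√2 ≈ 1376.6 mm → S0 = 973 × 1377 mm.
S1: ⌊1377/2⌋ × 973 = 688 × 973 mm
S2: ⌊973/2⌋ × 688 = 486 × 688 mm
S3: ⌊688/2⌋ × 486 = 344 × 486 mm

344 × 486 mm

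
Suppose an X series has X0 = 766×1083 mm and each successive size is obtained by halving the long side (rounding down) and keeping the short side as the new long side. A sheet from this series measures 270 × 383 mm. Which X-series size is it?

X3

X0: 766 × 1083 mm
X1: 541 × 766 mm
X2: 383 × 541 mm
X3: 270 × 383 mm
X4: 191 × 270 mm
→ matches X3.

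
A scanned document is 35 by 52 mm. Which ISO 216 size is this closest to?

Aspect ratio 52/35 ≈ 1.486 (ISO target is √2 ≈ 1.414).
In the A-series (A0 area = 1 m²): A9 = 37 × 52 mm.
Off by 2 mm total — nearest standard size.

A9 (37 × 52 mm)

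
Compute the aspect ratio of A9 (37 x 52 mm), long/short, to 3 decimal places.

1.405

52 / 37 = 1.405
ISO 216 targets √2 ≈ 1.414; the -0.009 deviation is from mm rounding.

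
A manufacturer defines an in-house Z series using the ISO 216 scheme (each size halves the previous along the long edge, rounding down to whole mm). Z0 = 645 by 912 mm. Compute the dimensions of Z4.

161 × 228 mm

Z1 = 456 × 645 mm (from Z0 by 1 halving).
Z2: ⌊645/2⌋ × 456 = 322 × 456 mm
Z3: ⌊456/2⌋ × 322 = 228 × 322 mm
Z4: ⌊322/2⌋ × 228 = 161 × 228 mm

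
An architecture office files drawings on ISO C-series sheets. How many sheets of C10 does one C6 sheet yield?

C6 = 114 × 162 mm; C10 = 28 × 40 mm.
Each halving step doubles the count; 4 steps from C6 to C10.
2^4 = 16.

16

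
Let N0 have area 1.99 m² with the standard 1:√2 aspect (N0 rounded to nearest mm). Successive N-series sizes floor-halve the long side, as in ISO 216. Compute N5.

Let N0's short side be w mm. w · w√2 = 1.99 m² = 1,990,000 mm², so w ≈ 1186.2 mm and w√2 ≈ 1677.6 mm → N0 = 1186 × 1678 mm.
N1: ⌊1678/2⌋ × 1186 = 839 × 1186 mm
N2: ⌊1186/2⌋ × 839 = 593 × 839 mm
N3: ⌊839/2⌋ × 593 = 419 × 593 mm
N4: ⌊593/2⌋ × 419 = 296 × 419 mm
N5: ⌊419/2⌋ × 296 = 209 × 296 mm

209 × 296 mm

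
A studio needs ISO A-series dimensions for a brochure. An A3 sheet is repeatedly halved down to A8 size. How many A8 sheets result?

32

Each ISO step halves the sheet: 1 × A3 → 2 × A4 → 4 × A5 → 8 × A6 → …
From A3 to A8 is 5 halving steps: 2^5 = 32.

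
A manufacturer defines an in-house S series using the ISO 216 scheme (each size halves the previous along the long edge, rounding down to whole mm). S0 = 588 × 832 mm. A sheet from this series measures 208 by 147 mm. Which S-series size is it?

S4

S0: 588 × 832 mm
S1: 416 × 588 mm
S2: 294 × 416 mm
S3: 208 × 294 mm
S4: 147 × 208 mm
S5: 104 × 147 mm
→ matches S4.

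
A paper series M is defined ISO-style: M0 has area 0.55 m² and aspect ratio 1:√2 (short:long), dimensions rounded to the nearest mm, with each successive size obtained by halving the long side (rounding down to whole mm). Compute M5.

110 × 156 mm

Let M0's short side be w mm. w · w√2 = 0.55 m² = 550,000 mm², so w ≈ 623.6 mm and w√2 ≈ 881.9 mm → M0 = 624 × 882 mm.
M1: ⌊882/2⌋ × 624 = 441 × 624 mm
M2: ⌊624/2⌋ × 441 = 312 × 441 mm
M3: ⌊441/2⌋ × 312 = 220 × 312 mm
M4: ⌊312/2⌋ × 220 = 156 × 220 mm
M5: ⌊220/2⌋ × 156 = 110 × 156 mm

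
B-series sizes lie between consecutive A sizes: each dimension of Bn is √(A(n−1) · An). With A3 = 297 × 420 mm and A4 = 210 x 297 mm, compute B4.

Short side: √(297 · 210) = √62370 ≈ 249.7 → 250 mm
Long side: √(420 · 297) = √124740 ≈ 353.2 → 353 mm

250 × 353 mm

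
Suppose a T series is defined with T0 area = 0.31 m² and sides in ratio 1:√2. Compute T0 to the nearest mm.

Let the short side be w mm. Then w · w√2 = 0.31 m² = 310,000 mm².
w² = 310,000/√2, so w ≈ 468.2 mm; long side = w√2 ≈ 662.1 mm.

468 × 662 mm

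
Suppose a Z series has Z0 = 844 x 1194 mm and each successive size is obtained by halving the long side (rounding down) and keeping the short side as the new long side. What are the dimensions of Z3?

Z1: ⌊1194/2⌋ × 844 = 597 × 844 mm
Z2: ⌊844/2⌋ × 597 = 422 × 597 mm
Z3: ⌊597/2⌋ × 422 = 298 × 422 mm

298 × 422 mm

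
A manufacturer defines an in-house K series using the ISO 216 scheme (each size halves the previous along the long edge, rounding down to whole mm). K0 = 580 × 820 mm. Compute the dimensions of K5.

K1: ⌊820/2⌋ × 580 = 410 × 580 mm
K2: ⌊580/2⌋ × 410 = 290 × 410 mm
K3: ⌊410/2⌋ × 290 = 205 × 290 mm
K4: ⌊290/2⌋ × 205 = 145 × 205 mm
K5: ⌊205/2⌋ × 145 = 102 × 145 mm

102 × 145 mm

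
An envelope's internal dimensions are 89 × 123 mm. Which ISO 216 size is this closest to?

Aspect ratio 123/89 ≈ 1.382 (ISO target is √2 ≈ 1.414).
In the B-series (B0 = 1000 × 1414 mm): B7 = 88 × 125 mm.
Off by 3 mm total — nearest standard size.

B7 (88 × 125 mm)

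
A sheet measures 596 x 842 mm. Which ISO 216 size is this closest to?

A1 (594 × 841 mm)

Aspect ratio 842/596 ≈ 1.413 — close to the ISO √2 ≈ 1.414.
In the A-series (A0 area = 1 m²): A1 = 594 × 841 mm.
Off by 3 mm total — nearest standard size.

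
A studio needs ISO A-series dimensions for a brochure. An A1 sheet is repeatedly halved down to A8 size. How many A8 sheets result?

128

A1 = 594 × 841 mm; A8 = 52 × 74 mm.
Each halving step doubles the count; 7 steps from A1 to A8.
2^7 = 128.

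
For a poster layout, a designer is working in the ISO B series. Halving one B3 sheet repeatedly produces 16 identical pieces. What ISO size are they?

B7

16 = 2^4, so 4 halving steps.
B3 → B4 → … → B7 after 4 steps.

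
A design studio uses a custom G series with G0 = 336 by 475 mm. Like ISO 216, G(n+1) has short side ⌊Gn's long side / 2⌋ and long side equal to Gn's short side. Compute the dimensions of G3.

118 × 168 mm

G1: ⌊475/2⌋ × 336 = 237 × 336 mm
G2: ⌊336/2⌋ × 237 = 168 × 237 mm
G3: ⌊237/2⌋ × 168 = 118 × 168 mm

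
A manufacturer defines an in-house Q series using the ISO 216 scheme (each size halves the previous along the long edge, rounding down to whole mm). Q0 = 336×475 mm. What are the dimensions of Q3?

Q1: ⌊475/2⌋ × 336 = 237 × 336 mm
Q2: ⌊336/2⌋ × 237 = 168 × 237 mm
Q3: ⌊237/2⌋ × 168 = 118 × 168 mm

118 × 168 mm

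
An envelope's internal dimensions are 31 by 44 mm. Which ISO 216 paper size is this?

B10 (31 × 44 mm)

Aspect ratio 44/31 ≈ 1.419 — close to the ISO √2 ≈ 1.414.
In the B-series (B0 = 1000 × 1414 mm): B10 = 31 × 44 mm.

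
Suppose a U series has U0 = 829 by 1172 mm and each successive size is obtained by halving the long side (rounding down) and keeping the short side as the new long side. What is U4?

207 × 293 mm

U1: ⌊1172/2⌋ × 829 = 586 × 829 mm
U2: ⌊829/2⌋ × 586 = 414 × 586 mm
U3: ⌊586/2⌋ × 414 = 293 × 414 mm
U4: ⌊414/2⌋ × 293 = 207 × 293 mm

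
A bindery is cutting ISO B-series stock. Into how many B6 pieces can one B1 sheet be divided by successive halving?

32

Each ISO step halves the sheet: 1 × B1 → 2 × B2 → 4 × B3 → 8 × B4 → …
From B1 to B6 is 5 halving steps: 2^5 = 32.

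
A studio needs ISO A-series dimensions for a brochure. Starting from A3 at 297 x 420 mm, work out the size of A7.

A4: ⌊420/2⌋ × 297 = 210 × 297 mm
A5: ⌊297/2⌋ × 210 = 148 × 210 mm
A6: ⌊210/2⌋ × 148 = 105 × 148 mm
A7: ⌊148/2⌋ × 105 = 74 × 105 mm

74 × 105 mm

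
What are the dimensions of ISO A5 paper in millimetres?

148 × 210 mm

A0 = 841 × 1189 mm (A0 has area 1 m², aspect 1:√2).
A1: ⌊1189/2⌋ × 841 = 594 × 841 mm
A2: ⌊841/2⌋ × 594 = 420 × 594 mm
A3: ⌊594/2⌋ × 420 = 297 × 420 mm
A4: ⌊420/2⌋ × 297 = 210 × 297 mm
A5: ⌊297/2⌋ × 210 = 148 × 210 mm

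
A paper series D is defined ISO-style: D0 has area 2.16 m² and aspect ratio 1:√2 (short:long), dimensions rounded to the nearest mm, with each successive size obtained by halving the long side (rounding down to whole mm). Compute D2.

618 × 874 mm

Let D0's short side be w mm. w · w√2 = 2.16 m² = 2,160,000 mm², so w ≈ 1235.9 mm and w√2 ≈ 1747.8 mm → D0 = 1236 × 1748 mm.
D1: ⌊1748/2⌋ × 1236 = 874 × 1236 mm
D2: ⌊1236/2⌋ × 874 = 618 × 874 mm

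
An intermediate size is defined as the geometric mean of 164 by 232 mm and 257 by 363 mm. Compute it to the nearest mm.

205 × 290 mm

Short side: √(164 · 257) = √42148 ≈ 205.3 → 205 mm
Long side: √(232 · 363) = √84216 ≈ 290.2 → 290 mm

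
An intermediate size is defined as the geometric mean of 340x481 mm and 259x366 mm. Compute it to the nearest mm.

Short side: √(340 · 259) = √88060 ≈ 296.7 → 297 mm
Long side: √(481 · 366) = √176046 ≈ 419.6 → 420 mm

297 × 420 mm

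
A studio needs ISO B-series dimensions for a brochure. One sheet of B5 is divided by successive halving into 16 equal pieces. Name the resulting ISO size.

B9

16 = 2^4, so 4 halving steps.
B5 → B6 → … → B9 after 4 steps.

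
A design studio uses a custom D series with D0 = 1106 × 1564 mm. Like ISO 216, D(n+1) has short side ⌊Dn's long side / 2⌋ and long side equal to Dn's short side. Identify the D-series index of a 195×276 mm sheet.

D5

D0: 1106 × 1564 mm
D1: 782 × 1106 mm
D2: 553 × 782 mm
D3: 391 × 553 mm
D4: 276 × 391 mm
D5: 195 × 276 mm
D6: 138 × 195 mm
→ matches D5.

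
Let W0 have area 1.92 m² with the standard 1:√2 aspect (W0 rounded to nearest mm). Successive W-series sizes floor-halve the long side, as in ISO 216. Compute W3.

412 × 582 mm

Let W0's short side be w mm. w · w√2 = 1.92 m² = 1,920,000 mm², so w ≈ 1165.2 mm and w√2 ≈ 1647.8 mm → W0 = 1165 × 1648 mm.
W1: ⌊1648/2⌋ × 1165 = 824 × 1165 mm
W2: ⌊1165/2⌋ × 824 = 582 × 824 mm
W3: ⌊824/2⌋ × 582 = 412 × 582 mm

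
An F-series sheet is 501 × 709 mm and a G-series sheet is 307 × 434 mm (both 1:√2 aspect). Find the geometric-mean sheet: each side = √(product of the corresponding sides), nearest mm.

392 × 555 mm

Short side: √(501 · 307) = √153807 ≈ 392.2 → 392 mm
Long side: √(709 · 434) = √307706 ≈ 554.7 → 555 mm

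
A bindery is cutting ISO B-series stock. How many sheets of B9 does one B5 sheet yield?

16

Each ISO step halves the sheet: 1 × B5 → 2 × B6 → 4 × B7 → 8 × B8 → …
From B5 to B9 is 4 halving steps: 2^4 = 16.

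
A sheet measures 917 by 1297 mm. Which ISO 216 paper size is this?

Aspect ratio 1297/917 ≈ 1.414 — close to the ISO √2 ≈ 1.414.
In the C-series (envelope sizes, between A and B): C0 = 917 × 1297 mm.

C0 (917 × 1297 mm)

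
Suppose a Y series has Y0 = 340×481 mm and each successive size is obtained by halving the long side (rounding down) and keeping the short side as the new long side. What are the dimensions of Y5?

60 × 85 mm

Y1 = 240 × 340 mm (from Y0 by 1 halving).
Y2: ⌊340/2⌋ × 240 = 170 × 240 mm
Y3: ⌊240/2⌋ × 170 = 120 × 170 mm
Y4: ⌊170/2⌋ × 120 = 85 × 120 mm
Y5: ⌊120/2⌋ × 85 = 60 × 85 mm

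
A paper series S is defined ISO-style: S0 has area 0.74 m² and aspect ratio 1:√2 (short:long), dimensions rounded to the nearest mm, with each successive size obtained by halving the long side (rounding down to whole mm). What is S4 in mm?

180 × 255 mm

Let S0's short side be w mm. w · w√2 = 0.74 m² = 740,000 mm², so w ≈ 723.4 mm and w√2 ≈ 1023.0 mm → S0 = 723 × 1023 mm.
S1: ⌊1023/2⌋ × 723 = 511 × 723 mm
S2: ⌊723/2⌋ × 511 = 361 × 511 mm
S3: ⌊511/2⌋ × 361 = 255 × 361 mm
S4: ⌊361/2⌋ × 255 = 180 × 255 mm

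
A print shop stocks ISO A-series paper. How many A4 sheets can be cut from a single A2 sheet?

4

Each ISO step halves the sheet: 1 × A2 → 2 × A3 → 4 × A4
From A2 to A4 is 2 halving steps: 2^2 = 4.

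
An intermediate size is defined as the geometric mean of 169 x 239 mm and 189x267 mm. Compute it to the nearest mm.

179 × 253 mm

Short side: √(169 · 189) = √31941 ≈ 178.7 → 179 mm
Long side: √(239 · 267) = √63813 ≈ 252.6 → 253 mm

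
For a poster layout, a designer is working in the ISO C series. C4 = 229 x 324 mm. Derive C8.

C5: ⌊324/2⌋ × 229 = 162 × 229 mm
C6: ⌊229/2⌋ × 162 = 114 × 162 mm
C7: ⌊162/2⌋ × 114 = 81 × 114 mm
C8: ⌊114/2⌋ × 81 = 57 × 81 mm

57 × 81 mm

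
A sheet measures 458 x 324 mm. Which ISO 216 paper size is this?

C3 (324 × 458 mm)

Aspect ratio 458/324 ≈ 1.414 — close to the ISO √2 ≈ 1.414.
In the C-series (envelope sizes, between A and B): C3 = 324 × 458 mm.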